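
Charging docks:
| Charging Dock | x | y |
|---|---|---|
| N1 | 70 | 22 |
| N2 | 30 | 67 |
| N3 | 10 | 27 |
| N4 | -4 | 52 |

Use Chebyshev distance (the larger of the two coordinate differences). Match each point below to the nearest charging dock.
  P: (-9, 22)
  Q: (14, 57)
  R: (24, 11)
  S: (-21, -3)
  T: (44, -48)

P at (-9, 22):
  N1: max(|79|, |0|) = 79
  N2: max(|39|, |45|) = 45
  N3: max(|19|, |5|) = 19
  N4: max(|5|, |30|) = 30
  → nearest: N3 (19)
Q at (14, 57):
  N1: max(|56|, |-35|) = 56
  N2: max(|16|, |10|) = 16
  N3: max(|-4|, |-30|) = 30
  N4: max(|-18|, |-5|) = 18
  → nearest: N2 (16)
R at (24, 11):
  N1: max(|46|, |11|) = 46
  N2: max(|6|, |56|) = 56
  N3: max(|-14|, |16|) = 16
  N4: max(|-28|, |41|) = 41
  → nearest: N3 (16)
S at (-21, -3):
  N1: max(|91|, |25|) = 91
  N2: max(|51|, |70|) = 70
  N3: max(|31|, |30|) = 31
  N4: max(|17|, |55|) = 55
  → nearest: N3 (31)
T at (44, -48):
  N1: max(|26|, |70|) = 70
  N2: max(|-14|, |115|) = 115
  N3: max(|-34|, |75|) = 75
  N4: max(|-48|, |100|) = 100
  → nearest: N1 (70)

P→N3; Q→N2; R→N3; S→N3; T→N1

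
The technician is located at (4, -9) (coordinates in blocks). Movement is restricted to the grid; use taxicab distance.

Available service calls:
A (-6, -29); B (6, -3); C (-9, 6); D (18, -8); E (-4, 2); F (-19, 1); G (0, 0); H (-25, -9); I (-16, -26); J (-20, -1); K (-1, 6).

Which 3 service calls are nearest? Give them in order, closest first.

Distances from (4, -9):
A: |-10| + |-20| = 10 + 20 = 30 blocks
B: |2| + |6| = 2 + 6 = 8 blocks
C: |-13| + |15| = 13 + 15 = 28 blocks
D: |14| + |1| = 14 + 1 = 15 blocks
E: |-8| + |11| = 8 + 11 = 19 blocks
F: |-23| + |10| = 23 + 10 = 33 blocks
G: |-4| + |9| = 4 + 9 = 13 blocks
H: |-29| + |0| = 29 + 0 = 29 blocks
I: |-20| + |-17| = 20 + 17 = 37 blocks
J: |-24| + |8| = 24 + 8 = 32 blocks
K: |-5| + |15| = 5 + 15 = 20 blocks
Sorted: B (8 blocks) < G (13 blocks) < D (15 blocks) < E (19 blocks) < K (20 blocks) < …

B, G, D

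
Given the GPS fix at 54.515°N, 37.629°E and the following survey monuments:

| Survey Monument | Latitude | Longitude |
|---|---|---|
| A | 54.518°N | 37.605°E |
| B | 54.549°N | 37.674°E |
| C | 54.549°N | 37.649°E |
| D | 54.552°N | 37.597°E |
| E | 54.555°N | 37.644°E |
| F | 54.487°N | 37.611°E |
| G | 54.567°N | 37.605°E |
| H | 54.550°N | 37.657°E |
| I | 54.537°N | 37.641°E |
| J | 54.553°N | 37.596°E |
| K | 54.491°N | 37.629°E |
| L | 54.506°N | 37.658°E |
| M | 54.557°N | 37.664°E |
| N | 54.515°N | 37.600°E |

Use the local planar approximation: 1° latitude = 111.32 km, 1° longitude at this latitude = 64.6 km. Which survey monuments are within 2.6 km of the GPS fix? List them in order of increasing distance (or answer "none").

Distances from 54.515°N, 37.629°E:
A: √((0.003·111.32)² + (-0.024·64.6)²) = √(0.11153 + 2.40374) = 1.586 km
B: √((0.034·111.32)² + (0.045·64.6)²) = √(14.32532 + 8.45065) = 4.772 km
C: √((0.034·111.32)² + (0.020·64.6)²) = √(14.32532 + 1.66926) = 3.999 km
D: √((0.037·111.32)² + (-0.032·64.6)²) = √(16.96484 + 4.27332) = 4.608 km
E: √((0.040·111.32)² + (0.015·64.6)²) = √(19.82743 + 0.93896) = 4.557 km
F: √((-0.028·111.32)² + (-0.018·64.6)²) = √(9.71544 + 1.35210) = 3.327 km
G: √((0.052·111.32)² + (-0.024·64.6)²) = √(33.50835 + 2.40374) = 5.993 km
H: √((0.035·111.32)² + (0.028·64.6)²) = √(15.18037 + 3.27176) = 4.296 km
I: √((0.022·111.32)² + (0.012·64.6)²) = √(5.99780 + 0.60094) = 2.569 km
J: √((0.038·111.32)² + (-0.033·64.6)²) = √(17.89425 + 4.54457) = 4.737 km
K: √((-0.024·111.32)² + (0.000·64.6)²) = √(7.13787 + 0.00000) = 2.672 km
L: √((-0.009·111.32)² + (0.029·64.6)²) = √(1.00376 + 3.50963) = 2.124 km
M: √((0.042·111.32)² + (0.035·64.6)²) = √(21.85974 + 5.11212) = 5.193 km
N: √((0.000·111.32)² + (-0.029·64.6)²) = √(0.00000 + 3.50963) = 1.873 km
Threshold 2.6 km: A (1.586 km), N (1.873 km), L (2.124 km), I (2.569 km) are within range.

A, N, L, I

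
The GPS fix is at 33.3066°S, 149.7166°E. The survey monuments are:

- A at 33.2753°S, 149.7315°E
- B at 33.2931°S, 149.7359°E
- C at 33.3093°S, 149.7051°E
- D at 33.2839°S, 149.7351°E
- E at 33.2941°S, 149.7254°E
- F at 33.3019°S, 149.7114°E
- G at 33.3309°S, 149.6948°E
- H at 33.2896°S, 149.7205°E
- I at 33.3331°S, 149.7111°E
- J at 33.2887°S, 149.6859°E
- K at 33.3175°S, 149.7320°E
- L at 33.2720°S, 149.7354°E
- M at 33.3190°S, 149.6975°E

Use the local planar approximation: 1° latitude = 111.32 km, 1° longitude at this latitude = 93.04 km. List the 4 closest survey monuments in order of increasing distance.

Distances from 33.3066°S, 149.7166°E:
A: √((0.0313·111.32)² + (0.0149·93.04)²) = √(12.140458 + 1.921817) = 3.7500 km
B: √((0.0135·111.32)² + (0.0193·93.04)²) = √(2.258468 + 3.224438) = 2.3416 km
C: √((-0.0027·111.32)² + (-0.0115·93.04)²) = √(0.090339 + 1.144814) = 1.1114 km
D: √((0.0227·111.32)² + (0.0185·93.04)²) = √(6.385547 + 2.962667) = 3.0575 km
E: √((0.0125·111.32)² + (0.0088·93.04)²) = √(1.936272 + 0.670355) = 1.6145 km
F: √((0.0047·111.32)² + (-0.0052·93.04)²) = √(0.273742 + 0.234070) = 0.7126 km
G: √((-0.0243·111.32)² + (-0.0218·93.04)²) = √(7.317436 + 4.113887) = 3.3810 km
H: √((0.0170·111.32)² + (0.0039·93.04)²) = √(3.581329 + 0.131664) = 1.9269 km
I: √((-0.0265·111.32)² + (-0.0055·93.04)²) = √(8.702382 + 0.261857) = 2.9940 km
J: √((0.0179·111.32)² + (-0.0307·93.04)²) = √(3.970566 + 8.158610) = 3.4827 km
K: √((-0.0109·111.32)² + (0.0154·93.04)²) = √(1.472310 + 2.052962) = 1.8776 km
L: √((0.0346·111.32)² + (0.0188·93.04)²) = √(14.835377 + 3.059533) = 4.2302 km
M: √((-0.0124·111.32)² + (-0.0191·93.04)²) = √(1.905416 + 3.157956) = 2.2502 km
Sorted: F (0.7126 km) < C (1.1114 km) < E (1.6145 km) < K (1.8776 km) < H (1.9269 km) < M (2.2502 km) < …

F, C, E, K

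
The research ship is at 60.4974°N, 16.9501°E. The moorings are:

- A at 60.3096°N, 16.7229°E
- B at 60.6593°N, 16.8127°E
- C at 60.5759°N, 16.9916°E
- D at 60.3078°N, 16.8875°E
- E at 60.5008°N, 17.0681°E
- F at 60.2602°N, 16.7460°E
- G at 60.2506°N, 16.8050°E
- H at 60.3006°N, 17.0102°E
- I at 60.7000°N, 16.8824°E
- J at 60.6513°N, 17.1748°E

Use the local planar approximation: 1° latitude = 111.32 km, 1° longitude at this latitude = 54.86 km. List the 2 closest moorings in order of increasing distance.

E, C

Distances from 60.4974°N, 16.9501°E:
A: √((-0.1878·111.32)² + (-0.2272·54.86)²) = √(437.056488 + 155.356082) = 24.3395 km
B: √((0.1619·111.32)² + (-0.1374·54.86)²) = √(324.818004 + 56.817886) = 19.5355 km
C: √((0.0785·111.32)² + (0.0415·54.86)²) = √(76.363480 + 5.183317) = 9.0303 km
D: √((-0.1896·111.32)² + (-0.0626·54.86)²) = √(445.474718 + 11.793977) = 21.3838 km
E: √((0.0034·111.32)² + (0.1180·54.86)²) = √(0.143253 + 41.905943) = 6.4845 km
F: √((-0.2372·111.32)² + (-0.2041·54.86)²) = √(697.229517 + 125.371152) = 28.6810 km
G: √((-0.2468·111.32)² + (-0.1451·54.86)²) = √(754.808368 + 63.364561) = 28.6037 km
H: √((-0.1968·111.32)² + (0.0601·54.86)²) = √(479.950649 + 10.870776) = 22.1545 km
I: √((0.2026·111.32)² + (-0.0677·54.86)²) = √(508.657295 + 13.793959) = 22.8572 km
J: √((0.1539·111.32)² + (0.2247·54.86)²) = √(293.510495 + 151.955964) = 21.1061 km
Sorted: E (6.4845 km) < C (9.0303 km) < B (19.5355 km) < J (21.1061 km) < …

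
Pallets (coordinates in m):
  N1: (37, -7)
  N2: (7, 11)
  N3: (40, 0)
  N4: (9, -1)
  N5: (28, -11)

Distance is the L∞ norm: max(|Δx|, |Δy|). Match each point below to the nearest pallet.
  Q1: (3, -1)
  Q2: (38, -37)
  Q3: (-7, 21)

Q1 at (3, -1):
  N1: max(|34|, |-6|) = 34 m
  N2: max(|4|, |12|) = 12 m
  N3: max(|37|, |1|) = 37 m
  N4: max(|6|, |0|) = 6 m
  N5: max(|25|, |-10|) = 25 m
  → nearest: N4 (6 m)
Q2 at (38, -37):
  N1: max(|-1|, |30|) = 30 m
  N2: max(|-31|, |48|) = 48 m
  N3: max(|2|, |37|) = 37 m
  N4: max(|-29|, |36|) = 36 m
  N5: max(|-10|, |26|) = 26 m
  → nearest: N5 (26 m)
Q3 at (-7, 21):
  N1: max(|44|, |-28|) = 44 m
  N2: max(|14|, |-10|) = 14 m
  N3: max(|47|, |-21|) = 47 m
  N4: max(|16|, |-22|) = 22 m
  N5: max(|35|, |-32|) = 35 m
  → nearest: N2 (14 m)

Q1→N4; Q2→N5; Q3→N2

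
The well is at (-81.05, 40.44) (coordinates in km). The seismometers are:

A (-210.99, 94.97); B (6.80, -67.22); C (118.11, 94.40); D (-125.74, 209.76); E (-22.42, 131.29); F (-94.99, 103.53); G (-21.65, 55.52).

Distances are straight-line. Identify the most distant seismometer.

C

Distances from (-81.05, 40.44):
A: 140.92 km
B: 138.95 km
C: 206.34 km
D: 175.12 km
E: 108.13 km
F: 64.61 km
G: 61.28 km
Maximum: C at 206.34 km.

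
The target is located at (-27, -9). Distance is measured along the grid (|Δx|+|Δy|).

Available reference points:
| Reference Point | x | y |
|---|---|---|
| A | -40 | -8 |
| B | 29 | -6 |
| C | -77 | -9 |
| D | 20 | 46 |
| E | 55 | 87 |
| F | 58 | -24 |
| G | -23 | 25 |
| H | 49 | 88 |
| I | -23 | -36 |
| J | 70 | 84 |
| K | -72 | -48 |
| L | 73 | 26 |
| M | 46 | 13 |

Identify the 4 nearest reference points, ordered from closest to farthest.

Distances from (-27, -9):
A: 14
B: 59
C: 50
D: 102
E: 178
F: 100
G: 38
H: 173
I: 31
J: 190
K: 84
L: 135
M: 95
Sorted: A (14) < I (31) < G (38) < C (50) < B (59) < K (84) < …

A, I, G, C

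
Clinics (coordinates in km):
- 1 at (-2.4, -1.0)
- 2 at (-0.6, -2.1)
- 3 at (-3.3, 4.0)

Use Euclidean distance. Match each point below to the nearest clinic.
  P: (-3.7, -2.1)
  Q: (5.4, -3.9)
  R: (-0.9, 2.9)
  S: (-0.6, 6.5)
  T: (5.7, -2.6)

P→1; Q→2; R→3; S→3; T→2

P at (-3.7, -2.1):
  1: √((1.3)² + (1.1)²) = √(1.6900 + 1.2100) = 1.70 km
  2: √((3.1)² + (0.0)²) = √(9.6100 + 0.0000) = 3.10 km
  3: √((0.4)² + (6.1)²) = √(0.1600 + 37.2100) = 6.11 km
  → nearest: 1 (1.70 km)
Q at (5.4, -3.9):
  1: √((-7.8)² + (2.9)²) = √(60.8400 + 8.4100) = 8.32 km
  2: √((-6.0)² + (1.8)²) = √(36.0000 + 3.2400) = 6.26 km
  3: √((-8.7)² + (7.9)²) = √(75.6900 + 62.4100) = 11.75 km
  → nearest: 2 (6.26 km)
R at (-0.9, 2.9):
  1: √((-1.5)² + (-3.9)²) = √(2.2500 + 15.2100) = 4.18 km
  2: √((0.3)² + (-5.0)²) = √(0.0900 + 25.0000) = 5.01 km
  3: √((-2.4)² + (1.1)²) = √(5.7600 + 1.2100) = 2.64 km
  → nearest: 3 (2.64 km)
S at (-0.6, 6.5):
  1: √((-1.8)² + (-7.5)²) = √(3.2400 + 56.2500) = 7.71 km
  2: √((0.0)² + (-8.6)²) = √(0.0000 + 73.9600) = 8.60 km
  3: √((-2.7)² + (-2.5)²) = √(7.2900 + 6.2500) = 3.68 km
  → nearest: 3 (3.68 km)
T at (5.7, -2.6):
  1: √((-8.1)² + (1.6)²) = √(65.6100 + 2.5600) = 8.26 km
  2: √((-6.3)² + (0.5)²) = √(39.6900 + 0.2500) = 6.32 km
  3: √((-9.0)² + (6.6)²) = √(81.0000 + 43.5600) = 11.16 km
  → nearest: 2 (6.32 km)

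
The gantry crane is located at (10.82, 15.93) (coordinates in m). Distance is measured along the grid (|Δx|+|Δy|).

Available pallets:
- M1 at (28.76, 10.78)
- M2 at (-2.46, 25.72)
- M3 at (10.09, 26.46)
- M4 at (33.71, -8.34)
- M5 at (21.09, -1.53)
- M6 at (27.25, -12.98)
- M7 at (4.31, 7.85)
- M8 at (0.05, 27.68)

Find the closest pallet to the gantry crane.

Distances from (10.82, 15.93):
M1: 23.09 m
M2: 23.07 m
M3: 11.26 m
M4: 47.16 m
M5: 27.73 m
M6: 45.34 m
M7: 14.59 m
M8: 22.52 m
Minimum: M3 at 11.26 m.

M3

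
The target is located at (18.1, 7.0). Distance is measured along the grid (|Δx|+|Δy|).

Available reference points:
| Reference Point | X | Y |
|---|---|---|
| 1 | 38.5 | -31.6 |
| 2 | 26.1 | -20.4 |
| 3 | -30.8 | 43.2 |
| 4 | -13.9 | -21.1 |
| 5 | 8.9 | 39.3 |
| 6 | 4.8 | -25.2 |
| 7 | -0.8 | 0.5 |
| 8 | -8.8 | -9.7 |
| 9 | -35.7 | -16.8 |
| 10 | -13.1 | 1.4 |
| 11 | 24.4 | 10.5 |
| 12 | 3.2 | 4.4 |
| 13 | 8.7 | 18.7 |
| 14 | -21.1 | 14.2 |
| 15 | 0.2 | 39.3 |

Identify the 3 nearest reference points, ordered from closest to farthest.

11, 12, 13

Distances from (18.1, 7.0):
1: |20.4| + |-38.6| = 20.4 + 38.6 = 59.0
2: |8.0| + |-27.4| = 8.0 + 27.4 = 35.4
3: |-48.9| + |36.2| = 48.9 + 36.2 = 85.1
4: |-32.0| + |-28.1| = 32.0 + 28.1 = 60.1
5: |-9.2| + |32.3| = 9.2 + 32.3 = 41.5
6: |-13.3| + |-32.2| = 13.3 + 32.2 = 45.5
7: |-18.9| + |-6.5| = 18.9 + 6.5 = 25.4
8: |-26.9| + |-16.7| = 26.9 + 16.7 = 43.6
9: |-53.8| + |-23.8| = 53.8 + 23.8 = 77.6
10: |-31.2| + |-5.6| = 31.2 + 5.6 = 36.8
11: |6.3| + |3.5| = 6.3 + 3.5 = 9.8
12: |-14.9| + |-2.6| = 14.9 + 2.6 = 17.5
13: |-9.4| + |11.7| = 9.4 + 11.7 = 21.1
14: |-39.2| + |7.2| = 39.2 + 7.2 = 46.4
15: |-17.9| + |32.3| = 17.9 + 32.3 = 50.2
Sorted: 11 (9.8) < 12 (17.5) < 13 (21.1) < 7 (25.4) < 2 (35.4) < …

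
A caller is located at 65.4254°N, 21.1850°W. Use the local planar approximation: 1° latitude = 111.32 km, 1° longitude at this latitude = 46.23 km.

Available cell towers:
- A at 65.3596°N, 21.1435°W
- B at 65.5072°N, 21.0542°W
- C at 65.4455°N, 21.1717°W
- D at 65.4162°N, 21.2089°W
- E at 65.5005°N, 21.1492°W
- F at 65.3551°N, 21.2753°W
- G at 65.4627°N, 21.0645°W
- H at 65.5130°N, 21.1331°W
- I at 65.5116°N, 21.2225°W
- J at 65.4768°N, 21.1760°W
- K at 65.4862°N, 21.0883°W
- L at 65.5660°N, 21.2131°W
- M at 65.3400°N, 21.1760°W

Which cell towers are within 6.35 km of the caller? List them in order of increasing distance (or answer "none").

Distances from 65.4254°N, 21.1850°W:
A: √((-0.0658·111.32)² + (0.0415·46.23)²) = √(53.653515 + 3.680815) = 7.5719 km
B: √((0.0818·111.32)² + (0.1308·46.23)²) = √(82.918799 + 36.564806) = 10.9309 km
C: √((0.0201·111.32)² + (0.0133·46.23)²) = √(5.006549 + 0.378052) = 2.3205 km
D: √((-0.0092·111.32)² + (-0.0239·46.23)²) = √(1.048871 + 1.220797) = 1.5065 km
E: √((0.0751·111.32)² + (0.0358·46.23)²) = √(69.891807 + 2.739138) = 8.5224 km
F: √((-0.0703·111.32)² + (-0.0903·46.23)²) = √(61.243083 + 17.427026) = 8.8696 km
G: √((0.0373·111.32)² + (0.1205·46.23)²) = √(17.241064 + 31.032866) = 6.9479 km
H: √((0.0876·111.32)² + (0.0519·46.23)²) = √(95.094327 + 5.756818) = 10.0425 km
I: √((0.0862·111.32)² + (-0.0375·46.23)²) = √(92.079071 + 3.005456) = 9.7511 km
J: √((0.0514·111.32)² + (0.0090·46.23)²) = √(32.739545 + 0.173114) = 5.7370 km
K: √((0.0608·111.32)² + (0.0967·46.23)²) = √(45.809289 + 19.984843) = 8.1114 km
L: √((0.1406·111.32)² + (-0.0281·46.23)²) = √(244.972332 + 1.687565) = 15.7054 km
M: √((-0.0854·111.32)² + (0.0090·46.23)²) = √(90.377877 + 0.173114) = 9.5158 km
Threshold 6.35 km: D (1.5065 km), C (2.3205 km), J (5.7370 km) are within range.

D, C, J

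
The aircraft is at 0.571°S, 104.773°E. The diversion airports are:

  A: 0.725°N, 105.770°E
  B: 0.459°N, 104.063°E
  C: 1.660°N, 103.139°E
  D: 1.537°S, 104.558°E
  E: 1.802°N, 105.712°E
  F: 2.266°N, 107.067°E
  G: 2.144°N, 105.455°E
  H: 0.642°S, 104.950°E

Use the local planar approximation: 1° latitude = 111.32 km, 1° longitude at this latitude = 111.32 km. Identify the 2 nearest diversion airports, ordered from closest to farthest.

Distances from 0.571°S, 104.773°E:
A: 182.022 km
B: 139.261 km
C: 307.842 km
D: 110.166 km
E: 284.092 km
F: 406.143 km
G: 311.623 km
H: 21.230 km
Sorted: H (21.230 km) < D (110.166 km) < B (139.261 km) < A (182.022 km) < …

H, D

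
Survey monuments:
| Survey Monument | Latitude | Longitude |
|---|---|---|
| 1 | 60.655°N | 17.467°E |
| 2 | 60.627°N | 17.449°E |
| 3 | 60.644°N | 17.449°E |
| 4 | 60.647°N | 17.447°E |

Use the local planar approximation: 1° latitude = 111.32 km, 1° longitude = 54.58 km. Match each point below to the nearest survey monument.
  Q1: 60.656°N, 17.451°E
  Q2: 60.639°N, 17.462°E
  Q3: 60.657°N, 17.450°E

Q1 at 60.656°N, 17.451°E:
  1: 0.880 km
  2: 3.230 km
  3: 1.340 km
  4: 1.025 km
  → nearest: 1 (0.880 km)
Q2 at 60.639°N, 17.462°E:
  1: 1.802 km
  2: 1.513 km
  3: 0.902 km
  4: 1.210 km
  → nearest: 3 (0.902 km)
Q3 at 60.657°N, 17.450°E:
  1: 0.954 km
  2: 3.340 km
  3: 1.448 km
  4: 1.125 km
  → nearest: 1 (0.954 km)

Q1→1; Q2→3; Q3→1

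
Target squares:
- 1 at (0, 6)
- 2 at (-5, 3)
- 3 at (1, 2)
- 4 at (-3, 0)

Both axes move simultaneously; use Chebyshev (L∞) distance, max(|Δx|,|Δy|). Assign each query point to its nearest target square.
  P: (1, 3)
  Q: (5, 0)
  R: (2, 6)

P→3; Q→3; R→1

P at (1, 3):
  1: max(|-1|, |3|) = 3
  2: max(|-6|, |0|) = 6
  3: max(|0|, |-1|) = 1
  4: max(|-4|, |-3|) = 4
  → nearest: 3 (1)
Q at (5, 0):
  1: max(|-5|, |6|) = 6
  2: max(|-10|, |3|) = 10
  3: max(|-4|, |2|) = 4
  4: max(|-8|, |0|) = 8
  → nearest: 3 (4)
R at (2, 6):
  1: max(|-2|, |0|) = 2
  2: max(|-7|, |-3|) = 7
  3: max(|-1|, |-4|) = 4
  4: max(|-5|, |-6|) = 6
  → nearest: 1 (2)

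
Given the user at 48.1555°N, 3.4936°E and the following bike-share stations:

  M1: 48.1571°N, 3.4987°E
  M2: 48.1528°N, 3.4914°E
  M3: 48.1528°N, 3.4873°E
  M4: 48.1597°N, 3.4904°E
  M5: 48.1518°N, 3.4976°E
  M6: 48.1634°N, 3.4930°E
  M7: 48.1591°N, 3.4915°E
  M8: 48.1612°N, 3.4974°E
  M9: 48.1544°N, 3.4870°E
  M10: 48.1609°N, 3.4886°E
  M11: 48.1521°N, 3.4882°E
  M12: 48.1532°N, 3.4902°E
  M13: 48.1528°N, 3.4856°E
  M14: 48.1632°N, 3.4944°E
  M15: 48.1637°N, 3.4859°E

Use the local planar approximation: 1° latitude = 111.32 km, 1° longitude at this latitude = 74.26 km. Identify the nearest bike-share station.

Distances from 48.1555°N, 3.4936°E:
M1: √((0.0016·111.32)² + (0.0051·74.26)²) = √(0.031724 + 0.143433) = 0.4185 km
M2: √((-0.0027·111.32)² + (-0.0022·74.26)²) = √(0.090339 + 0.026690) = 0.3421 km
M3: √((-0.0027·111.32)² + (-0.0063·74.26)²) = √(0.090339 + 0.218872) = 0.5561 km
M4: √((0.0042·111.32)² + (-0.0032·74.26)²) = √(0.218597 + 0.056469) = 0.5245 km
M5: √((-0.0037·111.32)² + (0.0040·74.26)²) = √(0.169648 + 0.088233) = 0.5078 km
M6: √((0.0079·111.32)² + (-0.0006·74.26)²) = √(0.773394 + 0.001985) = 0.8806 km
M7: √((0.0036·111.32)² + (-0.0021·74.26)²) = √(0.160602 + 0.024319) = 0.4300 km
M8: √((0.0057·111.32)² + (0.0038·74.26)²) = √(0.402621 + 0.079630) = 0.6944 km
M9: √((-0.0011·111.32)² + (-0.0066·74.26)²) = √(0.014994 + 0.240214) = 0.5052 km
M10: √((0.0054·111.32)² + (-0.0050·74.26)²) = √(0.361355 + 0.137864) = 0.7066 km
M11: √((-0.0034·111.32)² + (-0.0054·74.26)²) = √(0.143253 + 0.160804) = 0.5514 km
M12: √((-0.0023·111.32)² + (-0.0034·74.26)²) = √(0.065554 + 0.063748) = 0.3596 km
M13: √((-0.0027·111.32)² + (-0.0080·74.26)²) = √(0.090339 + 0.352931) = 0.6658 km
M14: √((0.0077·111.32)² + (0.0008·74.26)²) = √(0.734730 + 0.003529) = 0.8592 km
M15: √((0.0082·111.32)² + (-0.0077·74.26)²) = √(0.833248 + 0.326958) = 1.0771 km
Minimum: M2 at 0.3421 km.

M2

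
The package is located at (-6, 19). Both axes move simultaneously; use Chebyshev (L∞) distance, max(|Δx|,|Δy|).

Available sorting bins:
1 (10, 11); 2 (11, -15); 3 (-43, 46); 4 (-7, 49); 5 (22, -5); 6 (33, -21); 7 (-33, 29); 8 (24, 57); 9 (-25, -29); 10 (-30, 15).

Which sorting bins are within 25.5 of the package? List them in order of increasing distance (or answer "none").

1, 10

Distances from (-6, 19):
1: max(|16|, |-8|) = 16
2: max(|17|, |-34|) = 34
3: max(|-37|, |27|) = 37
4: max(|-1|, |30|) = 30
5: max(|28|, |-24|) = 28
6: max(|39|, |-40|) = 40
7: max(|-27|, |10|) = 27
8: max(|30|, |38|) = 38
9: max(|-19|, |-48|) = 48
10: max(|-24|, |-4|) = 24
Threshold 25.5: 1 (16), 10 (24) are within range.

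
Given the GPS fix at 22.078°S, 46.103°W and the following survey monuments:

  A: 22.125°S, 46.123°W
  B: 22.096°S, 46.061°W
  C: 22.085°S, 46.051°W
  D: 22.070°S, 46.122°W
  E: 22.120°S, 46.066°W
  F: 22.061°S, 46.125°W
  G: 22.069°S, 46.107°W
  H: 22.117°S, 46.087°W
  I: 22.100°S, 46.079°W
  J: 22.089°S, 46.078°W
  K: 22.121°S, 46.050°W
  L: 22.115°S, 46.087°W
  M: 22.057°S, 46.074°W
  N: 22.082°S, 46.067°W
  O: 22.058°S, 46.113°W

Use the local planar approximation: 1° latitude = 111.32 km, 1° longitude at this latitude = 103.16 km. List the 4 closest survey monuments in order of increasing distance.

G, D, O, J

Distances from 22.078°S, 46.103°W:
A: √((-0.047·111.32)² + (-0.020·103.16)²) = √(27.37424 + 4.25679) = 5.624 km
B: √((-0.018·111.32)² + (0.042·103.16)²) = √(4.01505 + 18.77246) = 4.774 km
C: √((-0.007·111.32)² + (0.052·103.16)²) = √(0.60721 + 28.77593) = 5.421 km
D: √((0.008·111.32)² + (-0.019·103.16)²) = √(0.79310 + 3.84176) = 2.153 km
E: √((-0.042·111.32)² + (0.037·103.16)²) = √(21.85974 + 14.56888) = 6.036 km
F: √((0.017·111.32)² + (-0.022·103.16)²) = √(3.58133 + 5.15072) = 2.955 km
G: √((0.009·111.32)² + (-0.004·103.16)²) = √(1.00376 + 0.17027) = 1.084 km
H: √((-0.039·111.32)² + (0.016·103.16)²) = √(18.84845 + 2.72435) = 4.645 km
I: √((-0.022·111.32)² + (0.024·103.16)²) = √(5.99780 + 6.12978) = 3.482 km
J: √((-0.011·111.32)² + (0.025·103.16)²) = √(1.49945 + 6.65124) = 2.855 km
K: √((-0.043·111.32)² + (0.053·103.16)²) = √(22.91307 + 29.89334) = 7.267 km
L: √((-0.037·111.32)² + (0.016·103.16)²) = √(16.96484 + 2.72435) = 4.437 km
M: √((0.021·111.32)² + (0.029·103.16)²) = √(5.46493 + 8.94991) = 3.797 km
N: √((-0.004·111.32)² + (0.036·103.16)²) = √(0.19827 + 13.79201) = 3.740 km
O: √((0.020·111.32)² + (-0.010·103.16)²) = √(4.95686 + 1.06420) = 2.454 km
Sorted: G (1.084 km) < D (2.153 km) < O (2.454 km) < J (2.855 km) < F (2.955 km) < I (3.482 km) < …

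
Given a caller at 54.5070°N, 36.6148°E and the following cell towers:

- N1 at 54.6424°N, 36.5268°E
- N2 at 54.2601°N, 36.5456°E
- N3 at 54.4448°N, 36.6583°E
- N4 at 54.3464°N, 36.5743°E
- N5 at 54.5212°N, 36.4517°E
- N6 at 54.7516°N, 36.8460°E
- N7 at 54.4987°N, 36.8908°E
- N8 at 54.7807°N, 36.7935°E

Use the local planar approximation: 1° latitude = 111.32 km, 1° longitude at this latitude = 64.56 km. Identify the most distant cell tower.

Distances from 54.5070°N, 36.6148°E:
N1: √((0.1354·111.32)² + (-0.0880·64.56)²) = √(227.187129 + 32.276942) = 16.1079 km
N2: √((-0.2469·111.32)² + (-0.0692·64.56)²) = √(755.420168 + 19.959021) = 27.8456 km
N3: √((-0.0622·111.32)² + (0.0435·64.56)²) = √(47.943216 + 7.886886) = 7.4720 km
N4: √((-0.1606·111.32)² + (-0.0405·64.56)²) = √(319.622598 + 6.836552) = 18.0682 km
N5: √((0.0142·111.32)² + (-0.1631·64.56)²) = √(2.498752 + 110.875340) = 10.6477 km
N6: √((0.2446·111.32)² + (0.2312·64.56)²) = √(741.411470 + 222.793596) = 31.0517 km
N7: √((-0.0083·111.32)² + (0.2760·64.56)²) = √(0.853695 + 317.501080) = 17.8425 km
N8: √((0.2737·111.32)² + (0.1787·64.56)²) = √(928.316330 + 133.099416) = 32.5794 km
Maximum: N8 at 32.5794 km.

N8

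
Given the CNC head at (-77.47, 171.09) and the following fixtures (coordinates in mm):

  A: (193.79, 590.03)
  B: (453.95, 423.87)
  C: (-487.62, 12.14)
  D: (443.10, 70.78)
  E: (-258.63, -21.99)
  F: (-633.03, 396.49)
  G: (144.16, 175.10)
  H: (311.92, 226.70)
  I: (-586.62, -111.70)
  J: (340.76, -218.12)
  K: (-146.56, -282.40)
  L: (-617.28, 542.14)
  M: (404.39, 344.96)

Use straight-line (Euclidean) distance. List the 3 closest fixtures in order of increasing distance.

G, E, H

Distances from (-77.47, 171.09):
A: √((271.26)² + (418.94)²) = √(73581.9876 + 175510.7236) = 499.09 mm
B: √((531.42)² + (252.78)²) = √(282407.2164 + 63897.7284) = 588.48 mm
C: √((-410.15)² + (-158.95)²) = √(168223.0225 + 25265.1025) = 439.87 mm
D: √((520.57)² + (-100.31)²) = √(270993.1249 + 10062.0961) = 530.15 mm
E: √((-181.16)² + (-193.08)²) = √(32818.9456 + 37279.8864) = 264.76 mm
F: √((-555.56)² + (225.40)²) = √(308646.9136 + 50805.1600) = 599.54 mm
G: √((221.63)² + (4.01)²) = √(49119.8569 + 16.0801) = 221.67 mm
H: √((389.39)² + (55.61)²) = √(151624.5721 + 3092.4721) = 393.34 mm
I: √((-509.15)² + (-282.79)²) = √(259233.7225 + 79970.1841) = 582.41 mm
J: √((418.23)² + (-389.21)²) = √(174916.3329 + 151484.4241) = 571.31 mm
K: √((-69.09)² + (-453.49)²) = √(4773.4281 + 205653.1801) = 458.72 mm
L: √((-539.81)² + (371.05)²) = √(291394.8361 + 137678.1025) = 655.04 mm
M: √((481.86)² + (173.87)²) = √(232189.0596 + 30230.7769) = 512.27 mm
Sorted: G (221.67 mm) < E (264.76 mm) < H (393.34 mm) < C (439.87 mm) < K (458.72 mm) < …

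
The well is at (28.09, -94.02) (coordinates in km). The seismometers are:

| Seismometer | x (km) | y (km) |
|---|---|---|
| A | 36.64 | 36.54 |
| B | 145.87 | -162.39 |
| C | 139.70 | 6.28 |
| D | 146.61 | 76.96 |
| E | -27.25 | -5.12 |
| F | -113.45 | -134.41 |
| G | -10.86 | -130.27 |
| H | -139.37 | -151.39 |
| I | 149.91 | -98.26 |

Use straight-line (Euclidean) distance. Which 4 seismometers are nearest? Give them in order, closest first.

G, E, I, A

Distances from (28.09, -94.02):
A: 130.84 km
B: 136.19 km
C: 150.06 km
D: 208.04 km
E: 104.72 km
F: 147.19 km
G: 53.21 km
H: 177.01 km
I: 121.89 km
Sorted: G (53.21 km) < E (104.72 km) < I (121.89 km) < A (130.84 km) < B (136.19 km) < F (147.19 km) < …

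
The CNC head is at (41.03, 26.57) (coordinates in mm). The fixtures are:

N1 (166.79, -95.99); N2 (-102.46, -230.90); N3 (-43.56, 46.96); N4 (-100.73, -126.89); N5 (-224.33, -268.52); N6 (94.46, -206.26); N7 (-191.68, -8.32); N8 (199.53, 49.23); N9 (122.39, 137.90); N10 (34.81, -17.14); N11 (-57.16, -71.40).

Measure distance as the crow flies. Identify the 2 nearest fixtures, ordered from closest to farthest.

Distances from (41.03, 26.57):
N1: √((125.76)² + (-122.56)²) = √(15815.5776 + 15020.9536) = 175.60 mm
N2: √((-143.49)² + (-257.47)²) = √(20589.3801 + 66290.8009) = 294.75 mm
N3: √((-84.59)² + (20.39)²) = √(7155.4681 + 415.7521) = 87.01 mm
N4: √((-141.76)² + (-153.46)²) = √(20095.8976 + 23549.9716) = 208.92 mm
N5: √((-265.36)² + (-295.09)²) = √(70415.9296 + 87078.1081) = 396.86 mm
N6: √((53.43)² + (-232.83)²) = √(2854.7649 + 54209.8089) = 238.88 mm
N7: √((-232.71)² + (-34.89)²) = √(54153.9441 + 1217.3121) = 235.31 mm
N8: √((158.50)² + (22.66)²) = √(25122.2500 + 513.4756) = 160.11 mm
N9: √((81.36)² + (111.33)²) = √(6619.4496 + 12394.3689) = 137.89 mm
N10: √((-6.22)² + (-43.71)²) = √(38.6884 + 1910.5641) = 44.15 mm
N11: √((-98.19)² + (-97.97)²) = √(9641.2761 + 9598.1209) = 138.71 mm
Sorted: N10 (44.15 mm) < N3 (87.01 mm) < N9 (137.89 mm) < N11 (138.71 mm) < …

N10, N3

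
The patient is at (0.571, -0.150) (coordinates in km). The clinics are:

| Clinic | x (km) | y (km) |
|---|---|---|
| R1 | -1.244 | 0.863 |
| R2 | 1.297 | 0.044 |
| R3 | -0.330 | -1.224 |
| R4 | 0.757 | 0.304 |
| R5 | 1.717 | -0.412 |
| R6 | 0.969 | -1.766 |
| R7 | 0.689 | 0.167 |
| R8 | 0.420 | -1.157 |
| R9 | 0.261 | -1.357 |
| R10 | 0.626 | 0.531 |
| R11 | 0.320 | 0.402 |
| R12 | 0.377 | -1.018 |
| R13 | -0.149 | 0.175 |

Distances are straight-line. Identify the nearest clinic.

Distances from (0.571, -0.150):
R1: 2.079 km
R2: 0.751 km
R3: 1.402 km
R4: 0.491 km
R5: 1.176 km
R6: 1.664 km
R7: 0.338 km
R8: 1.018 km
R9: 1.246 km
R10: 0.683 km
R11: 0.606 km
R12: 0.889 km
R13: 0.790 km
Minimum: R7 at 0.338 km.

R7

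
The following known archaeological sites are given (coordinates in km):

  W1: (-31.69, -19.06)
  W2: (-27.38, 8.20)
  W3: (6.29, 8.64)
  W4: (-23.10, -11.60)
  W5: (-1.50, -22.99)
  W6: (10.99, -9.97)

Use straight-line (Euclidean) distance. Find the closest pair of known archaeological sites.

Pairwise distances:
W1–W2: √((4.31)² + (27.26)²) = √(18.5761 + 743.1076) = 27.60 km
W1–W3: √((37.98)² + (27.70)²) = √(1442.4804 + 767.2900) = 47.01 km
W1–W4: √((8.59)² + (7.46)²) = √(73.7881 + 55.6516) = 11.38 km
W1–W5: √((30.19)² + (-3.93)²) = √(911.4361 + 15.4449) = 30.44 km
W1–W6: √((42.68)² + (9.09)²) = √(1821.5824 + 82.6281) = 43.64 km
W2–W3: √((33.67)² + (0.44)²) = √(1133.6689 + 0.1936) = 33.67 km
W2–W4: √((4.28)² + (-19.80)²) = √(18.3184 + 392.0400) = 20.26 km
W2–W5: √((25.88)² + (-31.19)²) = √(669.7744 + 972.8161) = 40.53 km
W2–W6: √((38.37)² + (-18.17)²) = √(1472.2569 + 330.1489) = 42.45 km
W3–W4: √((-29.39)² + (-20.24)²) = √(863.7721 + 409.6576) = 35.69 km
W3–W5: √((-7.79)² + (-31.63)²) = √(60.6841 + 1000.4569) = 32.58 km
W3–W6: √((4.70)² + (-18.61)²) = √(22.0900 + 346.3321) = 19.19 km
W4–W5: √((21.60)² + (-11.39)²) = √(466.5600 + 129.7321) = 24.42 km
W4–W6: √((34.09)² + (1.63)²) = √(1162.1281 + 2.6569) = 34.13 km
W5–W6: √((12.49)² + (13.02)²) = √(156.0001 + 169.5204) = 18.04 km
Closest pair: W1–W4 at 11.38 km.

W1 and W4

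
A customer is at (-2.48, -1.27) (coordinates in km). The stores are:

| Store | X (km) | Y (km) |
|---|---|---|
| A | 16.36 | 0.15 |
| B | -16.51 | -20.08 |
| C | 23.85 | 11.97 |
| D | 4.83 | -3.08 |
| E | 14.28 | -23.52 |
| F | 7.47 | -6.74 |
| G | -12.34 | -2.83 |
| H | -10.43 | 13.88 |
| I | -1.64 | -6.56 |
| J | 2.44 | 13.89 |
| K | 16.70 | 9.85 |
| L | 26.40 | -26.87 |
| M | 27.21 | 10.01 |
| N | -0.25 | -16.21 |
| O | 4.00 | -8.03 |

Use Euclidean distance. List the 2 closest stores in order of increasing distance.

I, D

Distances from (-2.48, -1.27):
A: √((18.84)² + (1.42)²) = √(354.9456 + 2.0164) = 18.89 km
B: √((-14.03)² + (-18.81)²) = √(196.8409 + 353.8161) = 23.47 km
C: √((26.33)² + (13.24)²) = √(693.2689 + 175.2976) = 29.47 km
D: √((7.31)² + (-1.81)²) = √(53.4361 + 3.2761) = 7.53 km
E: √((16.76)² + (-22.25)²) = √(280.8976 + 495.0625) = 27.86 km
F: √((9.95)² + (-5.47)²) = √(99.0025 + 29.9209) = 11.35 km
G: √((-9.86)² + (-1.56)²) = √(97.2196 + 2.4336) = 9.98 km
H: √((-7.95)² + (15.15)²) = √(63.2025 + 229.5225) = 17.11 km
I: √((0.84)² + (-5.29)²) = √(0.7056 + 27.9841) = 5.36 km
J: √((4.92)² + (15.16)²) = √(24.2064 + 229.8256) = 15.94 km
K: √((19.18)² + (11.12)²) = √(367.8724 + 123.6544) = 22.17 km
L: √((28.88)² + (-25.60)²) = √(834.0544 + 655.3600) = 38.59 km
M: √((29.69)² + (11.28)²) = √(881.4961 + 127.2384) = 31.76 km
N: √((2.23)² + (-14.94)²) = √(4.9729 + 223.2036) = 15.11 km
O: √((6.48)² + (-6.76)²) = √(41.9904 + 45.6976) = 9.36 km
Sorted: I (5.36 km) < D (7.53 km) < O (9.36 km) < G (9.98 km) < …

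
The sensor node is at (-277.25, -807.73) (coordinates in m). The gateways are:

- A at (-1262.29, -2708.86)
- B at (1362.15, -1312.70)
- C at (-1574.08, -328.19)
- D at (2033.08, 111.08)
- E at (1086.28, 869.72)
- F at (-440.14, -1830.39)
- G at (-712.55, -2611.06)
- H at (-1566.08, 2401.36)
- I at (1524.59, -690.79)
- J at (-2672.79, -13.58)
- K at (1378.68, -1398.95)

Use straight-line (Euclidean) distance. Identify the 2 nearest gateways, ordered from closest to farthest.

Distances from (-277.25, -807.73):
A: √((-985.04)² + (-1901.13)²) = √(970303.8016 + 3614295.2769) = 2141.17 m
B: √((1639.40)² + (-504.97)²) = √(2687632.3600 + 254994.7009) = 1715.41 m
C: √((-1296.83)² + (479.54)²) = √(1681768.0489 + 229958.6116) = 1382.65 m
D: √((2310.33)² + (918.81)²) = √(5337624.7089 + 844211.8161) = 2486.33 m
E: √((1363.53)² + (1677.45)²) = √(1859214.0609 + 2813838.5025) = 2161.72 m
F: √((-162.89)² + (-1022.66)²) = √(26533.1521 + 1045833.4756) = 1035.55 m
G: √((-435.30)² + (-1803.33)²) = √(189486.0900 + 3251999.0889) = 1855.12 m
H: √((-1288.83)² + (3209.09)²) = √(1661082.7689 + 10298258.6281) = 3458.23 m
I: √((1801.84)² + (116.94)²) = √(3246627.3856 + 13674.9636) = 1805.63 m
J: √((-2395.54)² + (794.15)²) = √(5738611.8916 + 630674.2225) = 2523.74 m
K: √((1655.93)² + (-591.22)²) = √(2742104.1649 + 349541.0884) = 1758.31 m
Sorted: F (1035.55 m) < C (1382.65 m) < B (1715.41 m) < K (1758.31 m) < …

F, C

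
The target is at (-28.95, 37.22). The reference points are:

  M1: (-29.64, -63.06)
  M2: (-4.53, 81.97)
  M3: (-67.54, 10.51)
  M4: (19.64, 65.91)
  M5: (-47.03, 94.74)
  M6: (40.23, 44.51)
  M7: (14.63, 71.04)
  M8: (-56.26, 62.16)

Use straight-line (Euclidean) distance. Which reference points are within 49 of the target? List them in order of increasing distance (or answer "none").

M8, M3

Distances from (-28.95, 37.22):
M1: 100.28
M2: 50.98
M3: 46.93
M4: 56.43
M5: 60.29
M6: 69.56
M7: 55.16
M8: 36.98
Threshold 49: M8 (36.98), M3 (46.93) are within range.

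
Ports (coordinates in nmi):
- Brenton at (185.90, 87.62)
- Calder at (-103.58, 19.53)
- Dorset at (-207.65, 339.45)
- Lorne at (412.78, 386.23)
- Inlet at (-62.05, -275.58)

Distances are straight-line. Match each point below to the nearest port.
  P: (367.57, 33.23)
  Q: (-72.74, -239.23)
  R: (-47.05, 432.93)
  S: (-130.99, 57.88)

P→Brenton; Q→Inlet; R→Dorset; S→Calder

P at (367.57, 33.23):
  Brenton: 189.64 nmi
  Calder: 471.35 nmi
  Dorset: 651.65 nmi
  Lorne: 355.88 nmi
  Inlet: 529.09 nmi
  → nearest: Brenton (189.64 nmi)
Q at (-72.74, -239.23):
  Brenton: 416.80 nmi
  Calder: 260.59 nmi
  Dorset: 594.20 nmi
  Lorne: 791.79 nmi
  Inlet: 37.89 nmi
  → nearest: Inlet (37.89 nmi)
R at (-47.05, 432.93):
  Brenton: 416.54 nmi
  Calder: 417.25 nmi
  Dorset: 185.82 nmi
  Lorne: 462.20 nmi
  Inlet: 708.67 nmi
  → nearest: Dorset (185.82 nmi)
S at (-130.99, 57.88):
  Brenton: 318.28 nmi
  Calder: 47.14 nmi
  Dorset: 291.82 nmi
  Lorne: 635.22 nmi
  Inlet: 340.51 nmi
  → nearest: Calder (47.14 nmi)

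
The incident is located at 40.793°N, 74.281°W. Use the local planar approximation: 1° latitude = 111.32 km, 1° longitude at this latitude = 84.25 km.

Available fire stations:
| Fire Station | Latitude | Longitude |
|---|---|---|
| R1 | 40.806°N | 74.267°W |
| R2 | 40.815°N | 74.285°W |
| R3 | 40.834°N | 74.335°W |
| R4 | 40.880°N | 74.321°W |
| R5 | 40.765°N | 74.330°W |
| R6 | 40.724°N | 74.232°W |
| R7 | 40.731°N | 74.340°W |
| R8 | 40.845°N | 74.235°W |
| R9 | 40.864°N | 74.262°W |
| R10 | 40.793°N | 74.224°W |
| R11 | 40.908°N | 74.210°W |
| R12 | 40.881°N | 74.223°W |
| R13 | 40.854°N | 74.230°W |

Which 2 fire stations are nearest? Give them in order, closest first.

R1, R2

Distances from 40.793°N, 74.281°W:
R1: 1.867 km
R2: 2.472 km
R3: 6.444 km
R4: 10.254 km
R5: 5.173 km
R6: 8.720 km
R7: 8.506 km
R8: 6.966 km
R9: 8.064 km
R10: 4.802 km
R11: 14.130 km
R12: 10.947 km
R13: 8.036 km
Sorted: R1 (1.867 km) < R2 (2.472 km) < R10 (4.802 km) < R5 (5.173 km) < …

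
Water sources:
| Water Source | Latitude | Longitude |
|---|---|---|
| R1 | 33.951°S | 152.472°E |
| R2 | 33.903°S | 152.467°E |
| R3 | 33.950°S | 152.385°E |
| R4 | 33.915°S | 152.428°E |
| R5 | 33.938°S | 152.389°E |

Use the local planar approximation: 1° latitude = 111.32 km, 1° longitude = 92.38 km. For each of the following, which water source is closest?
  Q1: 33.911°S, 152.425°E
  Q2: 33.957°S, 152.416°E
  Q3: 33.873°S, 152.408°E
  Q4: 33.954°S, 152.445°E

Q1 at 33.911°S, 152.425°E:
  R1: 6.219 km
  R2: 3.981 km
  R3: 5.701 km
  R4: 0.524 km
  R5: 4.483 km
  → nearest: R4 (0.524 km)
Q2 at 33.957°S, 152.416°E:
  R1: 5.216 km
  R2: 7.638 km
  R3: 2.968 km
  R4: 4.805 km
  R5: 3.270 km
  → nearest: R3 (2.968 km)
Q3 at 33.873°S, 152.408°E:
  R1: 10.505 km
  R2: 6.392 km
  R3: 8.831 km
  R4: 5.027 km
  R5: 7.446 km
  → nearest: R4 (5.027 km)
Q4 at 33.954°S, 152.445°E:
  R1: 2.517 km
  R2: 6.030 km
  R3: 5.561 km
  R4: 4.617 km
  R5: 5.471 km
  → nearest: R1 (2.517 km)

Q1→R4; Q2→R3; Q3→R4; Q4→R1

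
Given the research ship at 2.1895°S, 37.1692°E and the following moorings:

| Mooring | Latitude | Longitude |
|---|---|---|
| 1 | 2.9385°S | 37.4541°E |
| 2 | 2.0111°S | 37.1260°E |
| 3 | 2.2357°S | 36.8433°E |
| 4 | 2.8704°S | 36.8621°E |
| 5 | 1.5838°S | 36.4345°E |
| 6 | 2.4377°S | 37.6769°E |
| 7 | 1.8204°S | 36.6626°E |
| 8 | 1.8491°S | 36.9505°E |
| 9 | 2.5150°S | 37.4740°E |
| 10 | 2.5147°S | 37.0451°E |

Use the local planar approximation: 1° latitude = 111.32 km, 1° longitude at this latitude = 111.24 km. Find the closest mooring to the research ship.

Distances from 2.1895°S, 37.1692°E:
1: √((-0.7490·111.32)² + (0.2849·111.24)²) = √(6952.004279 + 1004.400358) = 89.1987 km
2: √((0.1784·111.32)² + (-0.0432·111.24)²) = √(394.399264 + 23.093484) = 20.4326 km
3: √((-0.0462·111.32)² + (-0.3259·111.24)²) = √(26.450284 + 1314.288420) = 36.6161 km
4: √((-0.6809·111.32)² + (-0.3071·111.24)²) = √(5745.304666 + 1167.028853) = 83.1404 km
5: √((0.6057·111.32)² + (-0.7347·111.24)²) = √(4546.336139 + 6679.470561) = 105.9519 km
6: √((-0.2482·111.32)² + (0.5077·111.24)²) = √(763.396122 + 3189.600474) = 62.8729 km
7: √((0.3691·111.32)² + (-0.5066·111.24)²) = √(1688.241165 + 3175.794054) = 69.7426 km
8: √((0.3404·111.32)² + (-0.2187·111.24)²) = √(1435.904307 + 591.860731) = 45.0307 km
9: √((-0.3255·111.32)² + (0.3048·111.24)²) = √(1312.950585 + 1149.613581) = 49.6242 km
10: √((-0.3252·111.32)² + (-0.1241·111.24)²) = √(1310.531515 + 190.574822) = 38.7441 km
Minimum: 2 at 20.4326 km.

2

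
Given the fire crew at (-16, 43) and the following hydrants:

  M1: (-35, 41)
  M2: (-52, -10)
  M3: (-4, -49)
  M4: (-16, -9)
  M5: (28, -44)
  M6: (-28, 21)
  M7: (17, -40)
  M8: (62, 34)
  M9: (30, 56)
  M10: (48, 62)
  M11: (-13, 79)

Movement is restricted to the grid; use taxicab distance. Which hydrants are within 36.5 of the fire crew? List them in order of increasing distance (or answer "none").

Distances from (-16, 43):
M1: 21
M2: 89
M3: 104
M4: 52
M5: 131
M6: 34
M7: 116
M8: 87
M9: 59
M10: 83
M11: 39
Threshold 36.5: M1 (21), M6 (34) are within range.

M1, M6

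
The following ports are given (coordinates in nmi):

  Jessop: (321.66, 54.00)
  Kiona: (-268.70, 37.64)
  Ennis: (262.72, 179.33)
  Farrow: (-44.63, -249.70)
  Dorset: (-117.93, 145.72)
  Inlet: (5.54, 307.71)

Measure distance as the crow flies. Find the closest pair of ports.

Pairwise distances:
Jessop–Kiona: 590.59 nmi
Jessop–Ennis: 138.50 nmi
Jessop–Farrow: 475.82 nmi
Jessop–Dorset: 449.06 nmi
Jessop–Inlet: 405.34 nmi
Kiona–Ennis: 549.98 nmi
Kiona–Farrow: 364.38 nmi
Kiona–Dorset: 185.51 nmi
Kiona–Inlet: 384.90 nmi
Ennis–Farrow: 527.76 nmi
Ennis–Dorset: 382.13 nmi
Ennis–Inlet: 287.44 nmi
Farrow–Dorset: 402.16 nmi
Farrow–Inlet: 559.66 nmi
Dorset–Inlet: 203.68 nmi
Closest pair: Jessop–Ennis at 138.50 nmi.

Jessop and Ennis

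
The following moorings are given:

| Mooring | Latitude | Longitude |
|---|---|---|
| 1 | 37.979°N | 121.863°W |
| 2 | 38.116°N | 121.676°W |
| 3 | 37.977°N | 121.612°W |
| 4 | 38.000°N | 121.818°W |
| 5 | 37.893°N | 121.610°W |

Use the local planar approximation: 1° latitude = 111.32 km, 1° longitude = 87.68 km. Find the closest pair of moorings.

1 and 4

Pairwise distances:
1–4: √((0.021·111.32)² + (0.045·87.68)²) = √(5.46493 + 15.56776) = 4.586 km
3–5: √((-0.084·111.32)² + (0.002·87.68)²) = √(87.43896 + 0.03075) = 9.353 km
2–3: √((-0.139·111.32)² + (0.064·87.68)²) = √(239.42858 + 31.48916) = 16.460 km
2–4: √((-0.116·111.32)² + (-0.142·87.68)²) = √(166.74867 + 155.01644) = 17.938 km
3–4: √((0.023·111.32)² + (-0.206·87.68)²) = √(6.55544 + 326.23873) = 18.243 km
4–5: √((-0.107·111.32)² + (0.208·87.68)²) = √(141.87764 + 332.60422) = 21.783 km
1–3: √((-0.002·111.32)² + (0.251·87.68)²) = √(0.04957 + 484.33798) = 22.009 km
1–2: √((0.137·111.32)² + (0.187·87.68)²) = √(232.58812 + 268.83406) = 22.392 km
1–5: √((-0.086·111.32)² + (0.253·87.68)²) = √(91.65229 + 492.08726) = 24.161 km
2–5: √((-0.223·111.32)² + (0.066·87.68)²) = √(616.24885 + 33.48798) = 25.490 km
Closest pair: 1–4 at 4.586 km.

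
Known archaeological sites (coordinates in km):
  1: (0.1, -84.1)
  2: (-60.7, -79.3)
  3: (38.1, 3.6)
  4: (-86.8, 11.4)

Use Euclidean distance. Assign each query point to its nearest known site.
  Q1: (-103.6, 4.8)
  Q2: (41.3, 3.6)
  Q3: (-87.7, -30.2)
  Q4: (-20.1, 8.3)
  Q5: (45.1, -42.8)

Q1→4; Q2→3; Q3→4; Q4→3; Q5→3

Q1 at (-103.6, 4.8):
  1: 136.6 km
  2: 94.4 km
  3: 141.7 km
  4: 18.0 km
  → nearest: 4 (18.0 km)
Q2 at (41.3, 3.6):
  1: 96.9 km
  2: 131.4 km
  3: 3.2 km
  4: 128.3 km
  → nearest: 3 (3.2 km)
Q3 at (-87.7, -30.2):
  1: 103.0 km
  2: 56.0 km
  3: 130.3 km
  4: 41.6 km
  → nearest: 4 (41.6 km)
Q4 at (-20.1, 8.3):
  1: 94.6 km
  2: 96.6 km
  3: 58.4 km
  4: 66.8 km
  → nearest: 3 (58.4 km)
Q5 at (45.1, -42.8):
  1: 61.1 km
  2: 111.9 km
  3: 46.9 km
  4: 142.6 km
  → nearest: 3 (46.9 km)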